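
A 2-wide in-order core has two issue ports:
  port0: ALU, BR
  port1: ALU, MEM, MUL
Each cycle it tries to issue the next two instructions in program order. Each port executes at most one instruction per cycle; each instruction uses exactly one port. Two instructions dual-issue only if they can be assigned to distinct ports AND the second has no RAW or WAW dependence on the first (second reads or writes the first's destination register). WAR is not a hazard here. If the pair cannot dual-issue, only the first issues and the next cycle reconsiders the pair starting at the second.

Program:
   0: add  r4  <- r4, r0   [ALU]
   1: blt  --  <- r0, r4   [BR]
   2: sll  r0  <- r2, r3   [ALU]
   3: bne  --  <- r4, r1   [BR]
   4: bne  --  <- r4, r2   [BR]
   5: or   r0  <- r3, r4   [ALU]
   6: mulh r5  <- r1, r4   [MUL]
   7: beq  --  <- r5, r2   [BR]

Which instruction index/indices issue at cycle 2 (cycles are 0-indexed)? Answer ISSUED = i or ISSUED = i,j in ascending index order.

#0 head=0: add.ALU i0 RAW r4
#1 head=1: blt.BR+sll.ALU i1+i2 dual
#2 head=3: bne.BR i3 no-port BR/BR
#3 head=4: bne.BR+or.ALU i4+i5 dual
#4 head=6: mulh.MUL i6 RAW r5
#5 head=7: beq.BR i7 tail

ISSUED = 3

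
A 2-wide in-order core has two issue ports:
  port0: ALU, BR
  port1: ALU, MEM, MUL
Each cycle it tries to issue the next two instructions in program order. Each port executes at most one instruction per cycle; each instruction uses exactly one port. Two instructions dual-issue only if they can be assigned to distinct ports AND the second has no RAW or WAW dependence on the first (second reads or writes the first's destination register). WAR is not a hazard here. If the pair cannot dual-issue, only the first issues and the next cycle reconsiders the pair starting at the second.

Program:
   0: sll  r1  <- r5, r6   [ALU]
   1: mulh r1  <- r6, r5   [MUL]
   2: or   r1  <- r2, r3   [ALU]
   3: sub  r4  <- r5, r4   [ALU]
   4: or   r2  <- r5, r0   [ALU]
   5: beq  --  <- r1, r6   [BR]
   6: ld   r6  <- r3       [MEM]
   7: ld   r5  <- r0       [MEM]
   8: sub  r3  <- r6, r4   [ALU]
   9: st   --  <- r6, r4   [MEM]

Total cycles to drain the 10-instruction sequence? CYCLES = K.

#0 head=0: sll.ALU i0 WAW r1
#1 head=1: mulh.MUL i1 WAW r1
#2 head=2: or.ALU/sub.ALU i2,i3 pair
#3 head=4: or.ALU/beq.BR i4,i5 pair
#4 head=6: ld.MEM i6 no-port MEM/MEM
#5 head=7: ld.MEM/sub.ALU i7,i8 pair
#6 head=9: st.MEM i9 tail

CYCLES = 7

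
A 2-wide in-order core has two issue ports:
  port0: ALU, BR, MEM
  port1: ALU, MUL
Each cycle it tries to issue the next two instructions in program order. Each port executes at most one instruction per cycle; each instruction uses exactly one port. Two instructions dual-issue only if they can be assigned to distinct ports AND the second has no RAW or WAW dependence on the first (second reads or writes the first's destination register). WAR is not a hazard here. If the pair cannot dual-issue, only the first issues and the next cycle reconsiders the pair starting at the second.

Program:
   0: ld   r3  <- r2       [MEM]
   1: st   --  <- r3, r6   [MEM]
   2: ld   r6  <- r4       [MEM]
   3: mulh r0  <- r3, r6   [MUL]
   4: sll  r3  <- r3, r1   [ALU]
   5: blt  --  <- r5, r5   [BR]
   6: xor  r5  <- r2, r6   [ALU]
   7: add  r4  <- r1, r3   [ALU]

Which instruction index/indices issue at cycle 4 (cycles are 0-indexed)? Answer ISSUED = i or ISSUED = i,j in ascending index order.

[0] i0  ld.MEM  -- no-port MEM/MEM
[1] i1  st.MEM  -- no-port MEM/MEM
[2] i2  ld.MEM  -- RAW r6
[3] i3+i4  mulh.MUL+sll.ALU  -- pair
[4] i5+i6  blt.BR+xor.ALU  -- pair
[5] i7  add.ALU  -- tail

ISSUED = 5,6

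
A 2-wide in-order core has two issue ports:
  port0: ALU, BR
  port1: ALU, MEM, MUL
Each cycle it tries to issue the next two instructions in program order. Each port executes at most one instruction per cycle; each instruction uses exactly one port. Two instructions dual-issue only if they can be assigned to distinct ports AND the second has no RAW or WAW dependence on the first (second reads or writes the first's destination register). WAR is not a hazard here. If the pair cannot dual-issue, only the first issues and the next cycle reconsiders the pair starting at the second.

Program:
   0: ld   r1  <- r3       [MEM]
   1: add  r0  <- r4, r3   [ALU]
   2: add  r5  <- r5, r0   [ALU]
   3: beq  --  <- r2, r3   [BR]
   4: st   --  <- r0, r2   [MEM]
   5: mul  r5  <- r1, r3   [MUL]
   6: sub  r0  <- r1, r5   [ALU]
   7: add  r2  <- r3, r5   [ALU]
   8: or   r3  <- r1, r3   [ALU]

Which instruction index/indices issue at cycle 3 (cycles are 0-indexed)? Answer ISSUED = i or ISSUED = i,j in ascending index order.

ISSUED = 5

c0: i0,i1 ld+add  dual
c1: i2,i3 add+beq  dual
c2: i4 st  no-port MEM/MUL
c3: i5 mul  RAW r5
c4: i6,i7 sub+add  dual
c5: i8 or  tail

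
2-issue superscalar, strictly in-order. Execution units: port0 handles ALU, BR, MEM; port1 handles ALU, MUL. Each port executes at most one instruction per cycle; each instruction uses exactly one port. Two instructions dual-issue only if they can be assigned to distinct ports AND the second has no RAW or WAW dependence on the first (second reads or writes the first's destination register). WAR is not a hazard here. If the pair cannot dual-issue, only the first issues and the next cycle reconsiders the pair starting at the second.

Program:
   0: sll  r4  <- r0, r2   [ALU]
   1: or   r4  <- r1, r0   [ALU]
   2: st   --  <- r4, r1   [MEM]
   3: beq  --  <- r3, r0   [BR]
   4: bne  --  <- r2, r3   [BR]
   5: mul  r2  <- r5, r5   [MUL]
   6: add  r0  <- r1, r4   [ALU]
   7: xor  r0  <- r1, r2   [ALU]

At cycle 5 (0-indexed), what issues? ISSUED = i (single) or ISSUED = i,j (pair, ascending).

[0] i0  sll.ALU  -- WAW r4
[1] i1  or.ALU  -- RAW r4
[2] i2  st.MEM  -- no-port MEM/BR
[3] i3  beq.BR  -- no-port BR/BR
[4] i4/i5  bne.BR mul.MUL  -- pair
[5] i6  add.ALU  -- WAW r0
[6] i7  xor.ALU  -- tail

ISSUED = 6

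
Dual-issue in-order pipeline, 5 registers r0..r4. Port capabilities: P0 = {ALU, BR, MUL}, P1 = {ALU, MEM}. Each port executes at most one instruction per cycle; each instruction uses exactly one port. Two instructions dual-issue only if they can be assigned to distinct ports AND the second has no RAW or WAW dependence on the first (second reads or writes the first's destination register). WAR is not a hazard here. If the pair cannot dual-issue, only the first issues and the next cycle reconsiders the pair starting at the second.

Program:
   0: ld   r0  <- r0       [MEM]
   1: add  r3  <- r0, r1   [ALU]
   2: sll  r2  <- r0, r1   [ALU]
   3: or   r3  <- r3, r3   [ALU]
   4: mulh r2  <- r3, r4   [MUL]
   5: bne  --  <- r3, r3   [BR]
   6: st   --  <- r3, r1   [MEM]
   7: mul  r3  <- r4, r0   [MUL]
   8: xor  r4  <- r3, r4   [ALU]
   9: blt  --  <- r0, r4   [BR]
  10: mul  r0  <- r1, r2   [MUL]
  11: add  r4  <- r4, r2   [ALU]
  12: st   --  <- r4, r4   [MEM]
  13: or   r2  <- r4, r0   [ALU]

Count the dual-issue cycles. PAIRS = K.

t=0 i0:ld.MEM ; RAW r0
t=1 i1&i2:add.ALU+sll.ALU ; 2-wide
t=2 i3:or.ALU ; RAW r3
t=3 i4:mulh.MUL ; no-port MUL/BR
t=4 i5&i6:bne.BR+st.MEM ; 2-wide
t=5 i7:mul.MUL ; RAW r3
t=6 i8:xor.ALU ; RAW r4
t=7 i9:blt.BR ; no-port BR/MUL
t=8 i10&i11:mul.MUL+add.ALU ; 2-wide
t=9 i12&i13:st.MEM+or.ALU ; 2-wide

PAIRS = 4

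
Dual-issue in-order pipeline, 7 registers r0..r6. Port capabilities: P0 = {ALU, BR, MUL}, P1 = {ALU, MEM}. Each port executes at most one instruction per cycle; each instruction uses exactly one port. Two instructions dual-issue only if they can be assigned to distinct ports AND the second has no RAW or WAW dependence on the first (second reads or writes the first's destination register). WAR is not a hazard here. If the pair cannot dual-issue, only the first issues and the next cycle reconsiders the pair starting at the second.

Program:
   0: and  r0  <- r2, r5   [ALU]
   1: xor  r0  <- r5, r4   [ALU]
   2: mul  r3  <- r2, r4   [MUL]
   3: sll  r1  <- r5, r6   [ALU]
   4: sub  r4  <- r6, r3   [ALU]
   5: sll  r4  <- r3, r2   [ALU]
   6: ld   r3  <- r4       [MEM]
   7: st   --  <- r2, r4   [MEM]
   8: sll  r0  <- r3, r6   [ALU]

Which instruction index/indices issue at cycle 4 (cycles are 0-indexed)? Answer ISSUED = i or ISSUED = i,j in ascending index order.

ISSUED = 6

#0 head=0: and i0 WAW r0
#1 head=1: xor mul i1+i2 2-wide
#2 head=3: sll sub i3+i4 2-wide
#3 head=5: sll i5 RAW r4
#4 head=6: ld i6 no-port MEM/MEM
#5 head=7: st sll i7+i8 2-wide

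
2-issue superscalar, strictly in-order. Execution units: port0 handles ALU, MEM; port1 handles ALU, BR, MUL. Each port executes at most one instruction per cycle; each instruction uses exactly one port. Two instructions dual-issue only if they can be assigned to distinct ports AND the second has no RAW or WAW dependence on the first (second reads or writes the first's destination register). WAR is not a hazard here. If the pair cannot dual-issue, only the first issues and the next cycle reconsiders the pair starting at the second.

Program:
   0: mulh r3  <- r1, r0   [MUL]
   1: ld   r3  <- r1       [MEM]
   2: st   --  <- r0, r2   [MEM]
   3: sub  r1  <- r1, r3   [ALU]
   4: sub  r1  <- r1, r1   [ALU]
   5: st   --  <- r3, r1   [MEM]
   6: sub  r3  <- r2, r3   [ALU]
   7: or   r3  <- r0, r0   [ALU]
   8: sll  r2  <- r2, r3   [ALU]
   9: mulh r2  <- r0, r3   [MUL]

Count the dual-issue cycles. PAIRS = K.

PAIRS = 2

t=0 i0:mulh.MUL ; WAW r3
t=1 i1:ld.MEM ; no-port MEM/MEM
t=2 i2&i3:st.MEM+sub.ALU ; dual
t=3 i4:sub.ALU ; RAW r1
t=4 i5&i6:st.MEM+sub.ALU ; dual
t=5 i7:or.ALU ; RAW r3
t=6 i8:sll.ALU ; WAW r2
t=7 i9:mulh.MUL ; tail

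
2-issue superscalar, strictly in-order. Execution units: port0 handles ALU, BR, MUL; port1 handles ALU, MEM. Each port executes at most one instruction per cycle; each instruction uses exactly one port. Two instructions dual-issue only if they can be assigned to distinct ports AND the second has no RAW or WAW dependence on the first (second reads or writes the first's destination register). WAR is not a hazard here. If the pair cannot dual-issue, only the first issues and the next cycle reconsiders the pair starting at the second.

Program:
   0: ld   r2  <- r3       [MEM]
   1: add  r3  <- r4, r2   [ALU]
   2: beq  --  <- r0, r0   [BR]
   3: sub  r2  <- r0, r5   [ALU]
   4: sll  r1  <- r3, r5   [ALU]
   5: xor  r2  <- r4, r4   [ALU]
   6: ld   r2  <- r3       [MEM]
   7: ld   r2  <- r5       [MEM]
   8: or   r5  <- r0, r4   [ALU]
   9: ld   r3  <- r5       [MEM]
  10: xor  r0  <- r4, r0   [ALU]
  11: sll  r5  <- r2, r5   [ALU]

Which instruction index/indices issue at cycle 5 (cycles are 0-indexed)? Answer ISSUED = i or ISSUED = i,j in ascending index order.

0. ld.MEM @i0  | RAW r2
1. add.ALU beq.BR @i1,i2  | dual
2. sub.ALU sll.ALU @i3,i4  | dual
3. xor.ALU @i5  | WAW r2
4. ld.MEM @i6  | no-port MEM/MEM
5. ld.MEM or.ALU @i7,i8  | dual
6. ld.MEM xor.ALU @i9,i10  | dual
7. sll.ALU @i11  | tail

ISSUED = 7,8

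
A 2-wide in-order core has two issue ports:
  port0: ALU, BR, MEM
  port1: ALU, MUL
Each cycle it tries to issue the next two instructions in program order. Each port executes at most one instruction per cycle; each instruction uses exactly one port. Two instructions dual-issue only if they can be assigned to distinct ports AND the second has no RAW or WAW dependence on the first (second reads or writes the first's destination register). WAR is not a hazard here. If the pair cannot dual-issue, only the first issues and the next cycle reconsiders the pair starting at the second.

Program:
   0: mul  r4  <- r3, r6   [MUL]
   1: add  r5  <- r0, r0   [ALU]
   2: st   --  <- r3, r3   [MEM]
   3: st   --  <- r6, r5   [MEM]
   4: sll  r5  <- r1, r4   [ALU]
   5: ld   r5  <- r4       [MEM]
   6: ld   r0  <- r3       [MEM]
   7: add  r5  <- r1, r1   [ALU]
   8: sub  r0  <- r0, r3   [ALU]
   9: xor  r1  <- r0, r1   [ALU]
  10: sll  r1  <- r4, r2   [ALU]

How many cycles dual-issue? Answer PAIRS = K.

PAIRS = 3

  cy0 -> i0,i1 (mul.MUL/add.ALU) pair
  cy1 -> i2 (st.MEM) no-port MEM/MEM
  cy2 -> i3,i4 (st.MEM/sll.ALU) pair
  cy3 -> i5 (ld.MEM) no-port MEM/MEM
  cy4 -> i6,i7 (ld.MEM/add.ALU) pair
  cy5 -> i8 (sub.ALU) RAW r0
  cy6 -> i9 (xor.ALU) WAW r1
  cy7 -> i10 (sll.ALU) tail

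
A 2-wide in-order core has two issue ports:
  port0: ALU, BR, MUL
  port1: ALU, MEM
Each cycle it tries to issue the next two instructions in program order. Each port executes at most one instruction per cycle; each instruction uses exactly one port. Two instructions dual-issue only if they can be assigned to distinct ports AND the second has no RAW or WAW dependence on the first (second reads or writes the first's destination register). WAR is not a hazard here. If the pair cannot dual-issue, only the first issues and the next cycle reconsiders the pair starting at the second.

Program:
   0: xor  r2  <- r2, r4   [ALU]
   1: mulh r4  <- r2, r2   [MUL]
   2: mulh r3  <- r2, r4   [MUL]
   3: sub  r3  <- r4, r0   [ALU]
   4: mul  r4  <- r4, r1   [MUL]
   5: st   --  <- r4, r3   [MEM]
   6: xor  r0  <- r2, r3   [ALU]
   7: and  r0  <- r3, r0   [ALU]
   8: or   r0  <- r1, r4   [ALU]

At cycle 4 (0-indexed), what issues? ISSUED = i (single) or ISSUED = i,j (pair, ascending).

ISSUED = 5,6

t=0 i0:xor.ALU ; RAW r2
t=1 i1:mulh.MUL ; no-port MUL/MUL
t=2 i2:mulh.MUL ; WAW r3
t=3 i3/i4:sub.ALU mul.MUL ; dual
t=4 i5/i6:st.MEM xor.ALU ; dual
t=5 i7:and.ALU ; WAW r0
t=6 i8:or.ALU ; tail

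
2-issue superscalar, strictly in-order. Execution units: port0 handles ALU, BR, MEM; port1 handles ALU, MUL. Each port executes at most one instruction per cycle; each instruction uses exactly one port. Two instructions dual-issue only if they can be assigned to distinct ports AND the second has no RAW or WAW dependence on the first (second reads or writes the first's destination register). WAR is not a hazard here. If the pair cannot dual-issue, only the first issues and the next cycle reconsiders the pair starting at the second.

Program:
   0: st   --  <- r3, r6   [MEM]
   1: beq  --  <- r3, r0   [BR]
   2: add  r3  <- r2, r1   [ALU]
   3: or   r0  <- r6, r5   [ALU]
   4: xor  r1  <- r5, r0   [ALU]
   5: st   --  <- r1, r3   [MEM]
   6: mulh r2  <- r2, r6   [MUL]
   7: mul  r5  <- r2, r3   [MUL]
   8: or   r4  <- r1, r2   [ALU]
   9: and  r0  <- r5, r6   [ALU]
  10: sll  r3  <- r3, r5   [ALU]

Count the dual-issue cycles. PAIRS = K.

0. st @i0  | no-port MEM/BR
1. beq;add @i1/i2  | dual
2. or @i3  | RAW r0
3. xor @i4  | RAW r1
4. st;mulh @i5/i6  | dual
5. mul;or @i7/i8  | dual
6. and;sll @i9/i10  | dual

PAIRS = 4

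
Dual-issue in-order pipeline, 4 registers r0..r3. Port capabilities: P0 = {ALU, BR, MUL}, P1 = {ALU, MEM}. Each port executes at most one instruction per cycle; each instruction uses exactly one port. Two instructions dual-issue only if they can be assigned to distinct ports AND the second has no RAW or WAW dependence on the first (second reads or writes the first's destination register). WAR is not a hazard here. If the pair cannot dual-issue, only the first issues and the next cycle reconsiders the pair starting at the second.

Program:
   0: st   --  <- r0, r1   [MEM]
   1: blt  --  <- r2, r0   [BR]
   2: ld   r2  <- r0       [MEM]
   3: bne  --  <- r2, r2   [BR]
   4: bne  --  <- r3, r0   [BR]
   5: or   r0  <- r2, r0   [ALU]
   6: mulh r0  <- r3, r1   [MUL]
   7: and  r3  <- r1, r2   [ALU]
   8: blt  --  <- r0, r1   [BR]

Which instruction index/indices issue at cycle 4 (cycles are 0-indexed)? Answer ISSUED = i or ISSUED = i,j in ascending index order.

[0] i0/i1  st blt  -- pair
[1] i2  ld  -- RAW r2
[2] i3  bne  -- no-port BR/BR
[3] i4/i5  bne or  -- pair
[4] i6/i7  mulh and  -- pair
[5] i8  blt  -- tail

ISSUED = 6,7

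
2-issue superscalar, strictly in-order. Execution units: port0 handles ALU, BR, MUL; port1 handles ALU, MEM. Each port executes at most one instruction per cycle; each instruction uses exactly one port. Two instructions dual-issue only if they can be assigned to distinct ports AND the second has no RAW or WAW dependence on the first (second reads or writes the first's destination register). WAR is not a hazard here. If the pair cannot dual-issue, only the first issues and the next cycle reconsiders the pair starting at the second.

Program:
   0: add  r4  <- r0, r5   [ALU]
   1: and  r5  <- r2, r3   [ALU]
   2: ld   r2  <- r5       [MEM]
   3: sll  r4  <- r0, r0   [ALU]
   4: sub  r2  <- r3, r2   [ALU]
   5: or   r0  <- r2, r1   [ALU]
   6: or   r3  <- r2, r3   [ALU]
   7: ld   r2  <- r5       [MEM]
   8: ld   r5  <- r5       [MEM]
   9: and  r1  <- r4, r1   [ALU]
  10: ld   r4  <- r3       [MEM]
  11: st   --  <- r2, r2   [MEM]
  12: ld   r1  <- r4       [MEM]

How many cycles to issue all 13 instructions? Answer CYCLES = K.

[0] i0+i1  add/and  -- 2-wide
[1] i2+i3  ld/sll  -- 2-wide
[2] i4  sub  -- RAW r2
[3] i5+i6  or/or  -- 2-wide
[4] i7  ld  -- no-port MEM/MEM
[5] i8+i9  ld/and  -- 2-wide
[6] i10  ld  -- no-port MEM/MEM
[7] i11  st  -- no-port MEM/MEM
[8] i12  ld  -- tail

CYCLES = 9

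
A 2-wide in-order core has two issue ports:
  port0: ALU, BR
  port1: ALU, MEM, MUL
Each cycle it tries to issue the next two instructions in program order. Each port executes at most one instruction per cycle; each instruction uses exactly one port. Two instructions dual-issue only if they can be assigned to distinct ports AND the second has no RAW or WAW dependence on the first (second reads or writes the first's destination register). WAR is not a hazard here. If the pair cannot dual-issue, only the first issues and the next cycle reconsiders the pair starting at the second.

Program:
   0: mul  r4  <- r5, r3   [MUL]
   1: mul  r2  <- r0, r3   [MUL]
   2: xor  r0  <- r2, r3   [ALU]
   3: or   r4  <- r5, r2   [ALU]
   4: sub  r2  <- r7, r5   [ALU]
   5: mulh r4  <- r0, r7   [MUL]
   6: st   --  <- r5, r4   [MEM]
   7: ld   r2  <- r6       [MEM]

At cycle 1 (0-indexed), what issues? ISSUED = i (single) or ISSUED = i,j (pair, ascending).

c0: i0 mul.MUL  no-port MUL/MUL
c1: i1 mul.MUL  RAW r2
c2: i2&i3 xor.ALU+or.ALU  pair
c3: i4&i5 sub.ALU+mulh.MUL  pair
c4: i6 st.MEM  no-port MEM/MEM
c5: i7 ld.MEM  tail

ISSUED = 1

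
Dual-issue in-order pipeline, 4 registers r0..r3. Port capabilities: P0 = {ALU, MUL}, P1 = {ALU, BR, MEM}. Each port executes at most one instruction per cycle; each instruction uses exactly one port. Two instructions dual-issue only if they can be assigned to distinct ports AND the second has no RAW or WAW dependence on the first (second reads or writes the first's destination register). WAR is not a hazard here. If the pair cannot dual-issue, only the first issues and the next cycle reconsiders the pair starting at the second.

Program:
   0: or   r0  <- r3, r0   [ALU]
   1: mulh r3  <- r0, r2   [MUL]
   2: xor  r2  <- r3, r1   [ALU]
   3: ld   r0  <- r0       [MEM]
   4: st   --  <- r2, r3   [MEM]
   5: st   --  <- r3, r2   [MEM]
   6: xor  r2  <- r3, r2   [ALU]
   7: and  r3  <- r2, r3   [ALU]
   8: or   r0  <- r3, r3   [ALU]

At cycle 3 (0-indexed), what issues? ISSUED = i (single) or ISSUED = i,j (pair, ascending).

ISSUED = 4

[0] i0  or  -- RAW r0
[1] i1  mulh  -- RAW r3
[2] i2+i3  xor ld  -- pair
[3] i4  st  -- no-port MEM/MEM
[4] i5+i6  st xor  -- pair
[5] i7  and  -- RAW r3
[6] i8  or  -- tail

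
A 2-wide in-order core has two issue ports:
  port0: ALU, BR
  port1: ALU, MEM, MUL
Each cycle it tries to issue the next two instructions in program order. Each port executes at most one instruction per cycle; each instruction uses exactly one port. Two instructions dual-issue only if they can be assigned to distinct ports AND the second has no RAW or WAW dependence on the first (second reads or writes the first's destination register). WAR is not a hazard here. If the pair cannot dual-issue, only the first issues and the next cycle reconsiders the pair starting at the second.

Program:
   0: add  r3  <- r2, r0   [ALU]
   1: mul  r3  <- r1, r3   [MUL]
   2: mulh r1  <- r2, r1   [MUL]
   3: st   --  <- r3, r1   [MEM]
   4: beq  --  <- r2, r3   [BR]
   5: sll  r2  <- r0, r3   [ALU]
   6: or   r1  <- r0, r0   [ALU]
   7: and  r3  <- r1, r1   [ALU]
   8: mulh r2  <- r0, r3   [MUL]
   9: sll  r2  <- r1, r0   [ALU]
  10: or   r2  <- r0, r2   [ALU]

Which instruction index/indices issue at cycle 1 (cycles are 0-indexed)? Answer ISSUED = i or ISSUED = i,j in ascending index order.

0. add @i0  | RAW+WAW r3
1. mul @i1  | no-port MUL/MUL
2. mulh @i2  | no-port MUL/MEM
3. st/beq @i3+i4  | pair
4. sll/or @i5+i6  | pair
5. and @i7  | RAW r3
6. mulh @i8  | WAW r2
7. sll @i9  | RAW+WAW r2
8. or @i10  | tail

ISSUED = 1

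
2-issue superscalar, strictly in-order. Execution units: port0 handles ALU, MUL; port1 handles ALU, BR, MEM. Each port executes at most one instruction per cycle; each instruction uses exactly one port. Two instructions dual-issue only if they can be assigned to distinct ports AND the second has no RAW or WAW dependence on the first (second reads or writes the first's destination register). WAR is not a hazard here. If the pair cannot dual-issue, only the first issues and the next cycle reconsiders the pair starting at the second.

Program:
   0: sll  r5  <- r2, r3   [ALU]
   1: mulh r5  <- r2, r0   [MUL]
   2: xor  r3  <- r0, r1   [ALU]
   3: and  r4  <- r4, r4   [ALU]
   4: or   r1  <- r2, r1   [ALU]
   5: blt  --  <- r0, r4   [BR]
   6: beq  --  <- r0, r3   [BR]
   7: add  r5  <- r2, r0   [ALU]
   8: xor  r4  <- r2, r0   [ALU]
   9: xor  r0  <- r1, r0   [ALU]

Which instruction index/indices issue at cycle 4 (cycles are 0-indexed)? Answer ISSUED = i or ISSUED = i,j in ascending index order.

#0 head=0: sll.ALU i0 WAW r5
#1 head=1: mulh.MUL+xor.ALU i1+i2 dual
#2 head=3: and.ALU+or.ALU i3+i4 dual
#3 head=5: blt.BR i5 no-port BR/BR
#4 head=6: beq.BR+add.ALU i6+i7 dual
#5 head=8: xor.ALU+xor.ALU i8+i9 dual

ISSUED = 6,7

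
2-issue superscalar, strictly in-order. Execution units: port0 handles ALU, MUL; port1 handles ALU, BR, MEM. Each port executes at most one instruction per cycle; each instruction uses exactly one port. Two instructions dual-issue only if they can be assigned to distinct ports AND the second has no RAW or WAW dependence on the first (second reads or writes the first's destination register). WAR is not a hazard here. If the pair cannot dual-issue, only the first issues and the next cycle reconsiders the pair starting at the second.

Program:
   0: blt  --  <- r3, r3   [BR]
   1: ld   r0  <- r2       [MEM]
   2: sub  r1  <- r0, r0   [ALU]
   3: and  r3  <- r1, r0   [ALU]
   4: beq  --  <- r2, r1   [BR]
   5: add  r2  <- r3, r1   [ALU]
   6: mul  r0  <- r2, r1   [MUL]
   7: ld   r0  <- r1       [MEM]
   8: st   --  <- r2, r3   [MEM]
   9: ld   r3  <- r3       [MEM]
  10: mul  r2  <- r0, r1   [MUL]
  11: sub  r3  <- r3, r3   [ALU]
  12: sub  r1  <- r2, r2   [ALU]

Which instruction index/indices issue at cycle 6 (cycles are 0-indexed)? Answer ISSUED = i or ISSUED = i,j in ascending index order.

ISSUED = 7

0. blt @i0  | no-port BR/MEM
1. ld @i1  | RAW r0
2. sub @i2  | RAW r1
3. and/beq @i3,i4  | dual
4. add @i5  | RAW r2
5. mul @i6  | WAW r0
6. ld @i7  | no-port MEM/MEM
7. st @i8  | no-port MEM/MEM
8. ld/mul @i9,i10  | dual
9. sub/sub @i11,i12  | dual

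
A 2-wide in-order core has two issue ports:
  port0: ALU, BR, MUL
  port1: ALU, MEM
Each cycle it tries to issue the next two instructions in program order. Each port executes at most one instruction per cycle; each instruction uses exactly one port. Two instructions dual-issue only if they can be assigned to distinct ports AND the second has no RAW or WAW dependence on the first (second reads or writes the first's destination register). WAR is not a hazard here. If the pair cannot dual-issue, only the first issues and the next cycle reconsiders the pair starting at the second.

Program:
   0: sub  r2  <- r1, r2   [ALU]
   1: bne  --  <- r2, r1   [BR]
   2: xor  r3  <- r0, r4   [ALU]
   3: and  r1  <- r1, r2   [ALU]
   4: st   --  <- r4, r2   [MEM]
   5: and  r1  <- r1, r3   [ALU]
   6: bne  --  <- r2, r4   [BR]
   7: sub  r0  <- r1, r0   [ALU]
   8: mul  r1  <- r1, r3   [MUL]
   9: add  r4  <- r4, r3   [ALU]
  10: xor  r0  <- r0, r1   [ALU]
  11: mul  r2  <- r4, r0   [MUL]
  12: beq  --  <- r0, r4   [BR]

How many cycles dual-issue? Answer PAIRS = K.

PAIRS = 5

[0] i0  sub.ALU  -- RAW r2
[1] i1&i2  bne.BR xor.ALU  -- dual
[2] i3&i4  and.ALU st.MEM  -- dual
[3] i5&i6  and.ALU bne.BR  -- dual
[4] i7&i8  sub.ALU mul.MUL  -- dual
[5] i9&i10  add.ALU xor.ALU  -- dual
[6] i11  mul.MUL  -- no-port MUL/BR
[7] i12  beq.BR  -- tail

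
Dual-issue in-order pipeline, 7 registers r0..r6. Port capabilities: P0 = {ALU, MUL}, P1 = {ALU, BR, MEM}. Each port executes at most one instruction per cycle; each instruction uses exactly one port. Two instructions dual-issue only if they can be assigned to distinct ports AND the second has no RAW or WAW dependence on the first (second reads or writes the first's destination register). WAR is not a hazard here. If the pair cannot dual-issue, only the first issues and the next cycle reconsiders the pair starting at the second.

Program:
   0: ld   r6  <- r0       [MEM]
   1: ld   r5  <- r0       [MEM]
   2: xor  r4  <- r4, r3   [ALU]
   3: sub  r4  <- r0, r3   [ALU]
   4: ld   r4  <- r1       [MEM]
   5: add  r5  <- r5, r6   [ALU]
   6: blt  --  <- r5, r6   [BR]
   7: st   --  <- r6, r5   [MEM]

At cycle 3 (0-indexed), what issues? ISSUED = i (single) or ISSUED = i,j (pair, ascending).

ISSUED = 4,5

[0] i0  ld.MEM  -- no-port MEM/MEM
[1] i1,i2  ld.MEM/xor.ALU  -- 2-wide
[2] i3  sub.ALU  -- WAW r4
[3] i4,i5  ld.MEM/add.ALU  -- 2-wide
[4] i6  blt.BR  -- no-port BR/MEM
[5] i7  st.MEM  -- tail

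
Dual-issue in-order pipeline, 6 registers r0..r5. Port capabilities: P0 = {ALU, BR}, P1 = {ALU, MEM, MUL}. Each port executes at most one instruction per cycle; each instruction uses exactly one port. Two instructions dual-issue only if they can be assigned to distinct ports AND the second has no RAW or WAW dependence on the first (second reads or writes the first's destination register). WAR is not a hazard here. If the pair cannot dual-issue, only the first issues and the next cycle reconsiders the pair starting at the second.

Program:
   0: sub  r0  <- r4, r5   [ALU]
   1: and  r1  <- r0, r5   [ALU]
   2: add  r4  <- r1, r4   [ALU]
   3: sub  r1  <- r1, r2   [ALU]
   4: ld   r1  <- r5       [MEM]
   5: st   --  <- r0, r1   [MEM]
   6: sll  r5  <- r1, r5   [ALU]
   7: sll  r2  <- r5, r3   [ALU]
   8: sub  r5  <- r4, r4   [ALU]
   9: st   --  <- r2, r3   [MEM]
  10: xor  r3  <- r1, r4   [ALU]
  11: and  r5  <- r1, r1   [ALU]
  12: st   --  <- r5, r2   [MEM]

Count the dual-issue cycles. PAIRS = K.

#0 head=0: sub i0 RAW r0
#1 head=1: and i1 RAW r1
#2 head=2: add/sub i2&i3 pair
#3 head=4: ld i4 no-port MEM/MEM
#4 head=5: st/sll i5&i6 pair
#5 head=7: sll/sub i7&i8 pair
#6 head=9: st/xor i9&i10 pair
#7 head=11: and i11 RAW r5
#8 head=12: st i12 tail

PAIRS = 4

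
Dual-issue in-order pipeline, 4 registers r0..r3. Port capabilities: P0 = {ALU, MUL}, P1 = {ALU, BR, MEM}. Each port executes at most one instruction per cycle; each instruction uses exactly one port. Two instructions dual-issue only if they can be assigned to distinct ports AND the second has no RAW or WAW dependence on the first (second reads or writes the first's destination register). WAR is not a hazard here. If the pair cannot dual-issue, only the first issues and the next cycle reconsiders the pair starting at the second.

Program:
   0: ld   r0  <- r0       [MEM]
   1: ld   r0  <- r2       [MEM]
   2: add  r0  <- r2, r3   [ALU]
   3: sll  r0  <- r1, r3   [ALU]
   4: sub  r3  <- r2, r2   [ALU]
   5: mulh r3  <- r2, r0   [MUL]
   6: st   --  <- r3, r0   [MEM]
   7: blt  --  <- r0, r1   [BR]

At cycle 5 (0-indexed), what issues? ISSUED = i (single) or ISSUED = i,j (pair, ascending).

ISSUED = 6

c0: i0 ld  no-port MEM/MEM
c1: i1 ld  WAW r0
c2: i2 add  WAW r0
c3: i3/i4 sll sub  pair
c4: i5 mulh  RAW r3
c5: i6 st  no-port MEM/BR
c6: i7 blt  tail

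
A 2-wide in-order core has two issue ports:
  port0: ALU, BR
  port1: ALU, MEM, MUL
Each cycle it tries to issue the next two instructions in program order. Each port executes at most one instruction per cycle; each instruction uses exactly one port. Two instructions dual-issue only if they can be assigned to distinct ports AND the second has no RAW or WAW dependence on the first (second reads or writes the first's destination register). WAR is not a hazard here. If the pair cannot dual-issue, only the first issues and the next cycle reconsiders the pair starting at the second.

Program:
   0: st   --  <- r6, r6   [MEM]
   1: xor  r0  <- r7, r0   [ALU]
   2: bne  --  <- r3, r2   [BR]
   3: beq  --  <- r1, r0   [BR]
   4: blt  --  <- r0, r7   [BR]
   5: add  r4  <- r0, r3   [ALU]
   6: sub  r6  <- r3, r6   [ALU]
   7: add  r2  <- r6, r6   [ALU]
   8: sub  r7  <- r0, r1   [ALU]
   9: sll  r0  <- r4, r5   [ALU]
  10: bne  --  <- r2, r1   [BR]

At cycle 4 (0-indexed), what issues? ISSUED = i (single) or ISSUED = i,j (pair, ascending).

ISSUED = 6

[0] i0&i1  st.MEM xor.ALU  -- pair
[1] i2  bne.BR  -- no-port BR/BR
[2] i3  beq.BR  -- no-port BR/BR
[3] i4&i5  blt.BR add.ALU  -- pair
[4] i6  sub.ALU  -- RAW r6
[5] i7&i8  add.ALU sub.ALU  -- pair
[6] i9&i10  sll.ALU bne.BR  -- pair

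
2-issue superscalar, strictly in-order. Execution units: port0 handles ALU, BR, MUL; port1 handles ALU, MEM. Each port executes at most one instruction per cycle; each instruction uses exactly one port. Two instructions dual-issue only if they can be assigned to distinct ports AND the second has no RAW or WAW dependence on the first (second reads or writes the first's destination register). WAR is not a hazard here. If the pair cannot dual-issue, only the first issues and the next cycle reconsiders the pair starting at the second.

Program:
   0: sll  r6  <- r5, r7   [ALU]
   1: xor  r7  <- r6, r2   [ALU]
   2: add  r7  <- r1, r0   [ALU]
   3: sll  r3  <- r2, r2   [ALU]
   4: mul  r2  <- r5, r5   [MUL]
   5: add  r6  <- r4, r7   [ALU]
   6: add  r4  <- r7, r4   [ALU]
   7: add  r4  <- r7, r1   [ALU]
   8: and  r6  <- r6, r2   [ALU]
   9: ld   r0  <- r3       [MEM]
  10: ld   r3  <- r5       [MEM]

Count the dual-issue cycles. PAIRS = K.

c0: i0 sll  RAW r6
c1: i1 xor  WAW r7
c2: i2/i3 add sll  dual
c3: i4/i5 mul add  dual
c4: i6 add  WAW r4
c5: i7/i8 add and  dual
c6: i9 ld  no-port MEM/MEM
c7: i10 ld  tail

PAIRS = 3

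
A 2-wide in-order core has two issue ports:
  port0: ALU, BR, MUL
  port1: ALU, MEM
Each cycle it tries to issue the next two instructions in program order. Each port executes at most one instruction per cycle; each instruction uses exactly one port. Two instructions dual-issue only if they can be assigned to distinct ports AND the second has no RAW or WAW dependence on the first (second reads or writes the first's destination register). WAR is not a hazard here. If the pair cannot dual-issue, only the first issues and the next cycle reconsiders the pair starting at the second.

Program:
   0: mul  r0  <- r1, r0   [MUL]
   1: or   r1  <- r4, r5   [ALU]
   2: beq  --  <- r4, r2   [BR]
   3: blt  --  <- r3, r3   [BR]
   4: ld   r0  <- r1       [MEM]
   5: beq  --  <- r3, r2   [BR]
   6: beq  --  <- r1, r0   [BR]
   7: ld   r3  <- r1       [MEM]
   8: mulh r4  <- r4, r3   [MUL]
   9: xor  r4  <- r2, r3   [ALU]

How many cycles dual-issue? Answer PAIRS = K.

PAIRS = 3

0. mul+or @i0+i1  | dual
1. beq @i2  | no-port BR/BR
2. blt+ld @i3+i4  | dual
3. beq @i5  | no-port BR/BR
4. beq+ld @i6+i7  | dual
5. mulh @i8  | WAW r4
6. xor @i9  | tail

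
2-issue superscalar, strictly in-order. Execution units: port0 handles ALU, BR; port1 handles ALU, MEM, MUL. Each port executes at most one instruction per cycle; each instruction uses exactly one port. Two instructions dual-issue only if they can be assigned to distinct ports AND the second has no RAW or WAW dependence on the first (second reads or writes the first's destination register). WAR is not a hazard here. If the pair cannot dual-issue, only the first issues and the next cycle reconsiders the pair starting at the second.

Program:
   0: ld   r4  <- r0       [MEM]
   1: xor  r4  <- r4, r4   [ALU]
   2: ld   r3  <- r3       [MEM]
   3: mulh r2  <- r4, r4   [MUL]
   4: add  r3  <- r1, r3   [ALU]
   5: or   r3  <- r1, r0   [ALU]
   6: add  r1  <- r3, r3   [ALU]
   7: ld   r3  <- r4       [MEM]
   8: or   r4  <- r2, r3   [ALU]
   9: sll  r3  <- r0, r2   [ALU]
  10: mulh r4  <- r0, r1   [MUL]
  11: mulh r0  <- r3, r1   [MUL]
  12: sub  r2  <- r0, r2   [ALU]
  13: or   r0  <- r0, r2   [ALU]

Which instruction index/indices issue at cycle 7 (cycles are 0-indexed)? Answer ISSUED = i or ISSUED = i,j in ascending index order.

ISSUED = 11

#0 head=0: ld i0 RAW+WAW r4
#1 head=1: xor;ld i1+i2 dual
#2 head=3: mulh;add i3+i4 dual
#3 head=5: or i5 RAW r3
#4 head=6: add;ld i6+i7 dual
#5 head=8: or;sll i8+i9 dual
#6 head=10: mulh i10 no-port MUL/MUL
#7 head=11: mulh i11 RAW r0
#8 head=12: sub i12 RAW r2
#9 head=13: or i13 tail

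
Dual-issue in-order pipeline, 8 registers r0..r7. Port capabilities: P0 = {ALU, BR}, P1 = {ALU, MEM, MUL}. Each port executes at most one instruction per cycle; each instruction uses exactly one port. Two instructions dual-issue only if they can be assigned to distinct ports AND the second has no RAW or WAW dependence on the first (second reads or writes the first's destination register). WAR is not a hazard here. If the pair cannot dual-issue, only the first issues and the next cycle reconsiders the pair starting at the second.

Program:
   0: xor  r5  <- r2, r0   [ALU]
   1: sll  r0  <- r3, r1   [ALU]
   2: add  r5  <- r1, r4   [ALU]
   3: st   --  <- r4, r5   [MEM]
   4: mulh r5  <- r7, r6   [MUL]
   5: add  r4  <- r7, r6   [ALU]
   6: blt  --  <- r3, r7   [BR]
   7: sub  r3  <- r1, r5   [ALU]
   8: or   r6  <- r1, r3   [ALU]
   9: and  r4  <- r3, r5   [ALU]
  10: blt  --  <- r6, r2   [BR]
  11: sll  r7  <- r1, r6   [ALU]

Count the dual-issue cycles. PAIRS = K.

  cy0 -> i0,i1 (xor/sll) pair
  cy1 -> i2 (add) RAW r5
  cy2 -> i3 (st) no-port MEM/MUL
  cy3 -> i4,i5 (mulh/add) pair
  cy4 -> i6,i7 (blt/sub) pair
  cy5 -> i8,i9 (or/and) pair
  cy6 -> i10,i11 (blt/sll) pair

PAIRS = 5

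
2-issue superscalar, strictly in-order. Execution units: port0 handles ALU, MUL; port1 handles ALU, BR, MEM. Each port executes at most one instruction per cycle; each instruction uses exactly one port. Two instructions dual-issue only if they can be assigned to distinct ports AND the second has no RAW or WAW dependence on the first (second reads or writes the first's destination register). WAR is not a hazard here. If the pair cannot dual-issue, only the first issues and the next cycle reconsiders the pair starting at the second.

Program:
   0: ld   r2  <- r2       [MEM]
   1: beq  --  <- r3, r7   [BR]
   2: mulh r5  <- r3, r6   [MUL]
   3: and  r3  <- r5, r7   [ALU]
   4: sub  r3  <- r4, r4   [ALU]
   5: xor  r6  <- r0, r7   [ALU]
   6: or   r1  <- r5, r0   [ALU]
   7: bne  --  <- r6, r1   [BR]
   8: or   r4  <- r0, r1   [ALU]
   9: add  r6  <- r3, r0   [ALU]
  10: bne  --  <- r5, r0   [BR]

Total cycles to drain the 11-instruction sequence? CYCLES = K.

CYCLES = 7

c0: i0 ld  no-port MEM/BR
c1: i1,i2 beq+mulh  dual
c2: i3 and  WAW r3
c3: i4,i5 sub+xor  dual
c4: i6 or  RAW r1
c5: i7,i8 bne+or  dual
c6: i9,i10 add+bne  dual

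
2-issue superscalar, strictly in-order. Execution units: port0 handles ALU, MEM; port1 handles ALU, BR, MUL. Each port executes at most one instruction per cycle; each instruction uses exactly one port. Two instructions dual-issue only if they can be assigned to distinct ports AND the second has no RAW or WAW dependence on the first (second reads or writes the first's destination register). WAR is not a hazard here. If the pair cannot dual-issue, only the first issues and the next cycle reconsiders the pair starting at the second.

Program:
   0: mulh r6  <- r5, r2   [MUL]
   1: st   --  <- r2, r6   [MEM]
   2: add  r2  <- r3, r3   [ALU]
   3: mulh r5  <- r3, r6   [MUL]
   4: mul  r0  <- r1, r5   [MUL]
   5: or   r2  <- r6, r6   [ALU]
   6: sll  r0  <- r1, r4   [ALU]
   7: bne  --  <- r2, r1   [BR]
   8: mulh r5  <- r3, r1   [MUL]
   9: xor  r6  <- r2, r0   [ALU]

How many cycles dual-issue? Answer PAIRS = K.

PAIRS = 4

[0] i0  mulh.MUL  -- RAW r6
[1] i1/i2  st.MEM+add.ALU  -- dual
[2] i3  mulh.MUL  -- no-port MUL/MUL
[3] i4/i5  mul.MUL+or.ALU  -- dual
[4] i6/i7  sll.ALU+bne.BR  -- dual
[5] i8/i9  mulh.MUL+xor.ALU  -- dual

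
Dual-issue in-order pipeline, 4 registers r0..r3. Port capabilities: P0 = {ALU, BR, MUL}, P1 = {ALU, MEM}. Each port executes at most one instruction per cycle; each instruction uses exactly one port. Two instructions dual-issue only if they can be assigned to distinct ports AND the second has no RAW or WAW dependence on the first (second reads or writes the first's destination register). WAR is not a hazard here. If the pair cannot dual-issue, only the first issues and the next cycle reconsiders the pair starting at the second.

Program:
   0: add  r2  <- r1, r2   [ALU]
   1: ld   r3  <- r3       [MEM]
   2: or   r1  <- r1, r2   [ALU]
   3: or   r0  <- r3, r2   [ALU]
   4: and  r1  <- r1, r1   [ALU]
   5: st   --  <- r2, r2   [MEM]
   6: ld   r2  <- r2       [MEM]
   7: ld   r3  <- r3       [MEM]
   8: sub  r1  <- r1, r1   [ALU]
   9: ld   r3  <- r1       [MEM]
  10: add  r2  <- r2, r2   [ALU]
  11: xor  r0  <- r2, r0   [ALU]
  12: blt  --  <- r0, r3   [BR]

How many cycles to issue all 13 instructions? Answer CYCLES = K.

t=0 i0&i1:add.ALU ld.MEM ; pair
t=1 i2&i3:or.ALU or.ALU ; pair
t=2 i4&i5:and.ALU st.MEM ; pair
t=3 i6:ld.MEM ; no-port MEM/MEM
t=4 i7&i8:ld.MEM sub.ALU ; pair
t=5 i9&i10:ld.MEM add.ALU ; pair
t=6 i11:xor.ALU ; RAW r0
t=7 i12:blt.BR ; tail

CYCLES = 8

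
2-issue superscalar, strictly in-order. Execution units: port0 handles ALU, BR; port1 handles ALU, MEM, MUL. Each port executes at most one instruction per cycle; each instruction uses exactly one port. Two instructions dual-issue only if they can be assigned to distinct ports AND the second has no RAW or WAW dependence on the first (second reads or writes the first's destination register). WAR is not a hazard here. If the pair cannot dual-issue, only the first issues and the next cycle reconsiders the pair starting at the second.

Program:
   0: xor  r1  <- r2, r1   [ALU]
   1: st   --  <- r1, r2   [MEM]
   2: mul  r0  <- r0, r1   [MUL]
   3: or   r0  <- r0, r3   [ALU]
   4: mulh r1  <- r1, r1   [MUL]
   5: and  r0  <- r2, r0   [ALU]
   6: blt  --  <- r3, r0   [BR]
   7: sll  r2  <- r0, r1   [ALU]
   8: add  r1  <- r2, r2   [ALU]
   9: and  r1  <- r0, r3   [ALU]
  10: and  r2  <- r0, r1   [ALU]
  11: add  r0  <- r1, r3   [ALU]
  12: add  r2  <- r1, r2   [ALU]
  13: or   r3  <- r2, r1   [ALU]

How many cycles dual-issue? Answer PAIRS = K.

PAIRS = 3

c0: i0 xor  RAW r1
c1: i1 st  no-port MEM/MUL
c2: i2 mul  RAW+WAW r0
c3: i3&i4 or+mulh  pair
c4: i5 and  RAW r0
c5: i6&i7 blt+sll  pair
c6: i8 add  WAW r1
c7: i9 and  RAW r1
c8: i10&i11 and+add  pair
c9: i12 add  RAW r2
c10: i13 or  tail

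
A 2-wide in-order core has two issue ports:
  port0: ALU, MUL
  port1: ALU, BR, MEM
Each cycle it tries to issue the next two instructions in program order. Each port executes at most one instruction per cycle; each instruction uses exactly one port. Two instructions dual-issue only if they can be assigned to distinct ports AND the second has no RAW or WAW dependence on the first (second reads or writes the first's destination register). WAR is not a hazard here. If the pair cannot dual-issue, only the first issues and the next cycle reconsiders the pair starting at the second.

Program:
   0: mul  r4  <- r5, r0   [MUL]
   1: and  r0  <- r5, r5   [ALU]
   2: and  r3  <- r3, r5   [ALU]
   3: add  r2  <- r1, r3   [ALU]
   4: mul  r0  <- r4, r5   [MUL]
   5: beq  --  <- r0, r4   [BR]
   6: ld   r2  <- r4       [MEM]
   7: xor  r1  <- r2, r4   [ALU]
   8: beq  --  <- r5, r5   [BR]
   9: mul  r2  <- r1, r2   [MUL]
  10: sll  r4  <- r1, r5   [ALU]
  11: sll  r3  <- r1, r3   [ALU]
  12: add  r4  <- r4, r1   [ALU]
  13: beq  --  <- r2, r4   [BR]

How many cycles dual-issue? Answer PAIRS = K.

t=0 i0&i1:mul+and ; pair
t=1 i2:and ; RAW r3
t=2 i3&i4:add+mul ; pair
t=3 i5:beq ; no-port BR/MEM
t=4 i6:ld ; RAW r2
t=5 i7&i8:xor+beq ; pair
t=6 i9&i10:mul+sll ; pair
t=7 i11&i12:sll+add ; pair
t=8 i13:beq ; tail

PAIRS = 5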